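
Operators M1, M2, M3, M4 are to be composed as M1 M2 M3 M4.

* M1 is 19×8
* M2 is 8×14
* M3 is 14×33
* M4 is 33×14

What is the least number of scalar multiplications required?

Adjacent pairs: M1M2 = 19·8·14 = 2128; M2M3 = 8·14·33 = 3696; M3M4 = 14·33·14 = 6468.
Length 3: M1..M3: k=1: 0+3696+19·8·33=8712; k=2: 2128+0+19·14·33=10906 → min 8712 | M2..M4: k=2: 0+6468+8·14·14=8036; k=3: 3696+0+8·33·14=7392 → min 7392.
Length 4: M1..M4: k=1: 0+7392+19·8·14=9520; k=2: 2128+6468+19·14·14=12320; k=3: 8712+0+19·33·14=17490 → min 9520.
Optimal order: (M1 ((M2 M3) M4)) with cost 9520.

9520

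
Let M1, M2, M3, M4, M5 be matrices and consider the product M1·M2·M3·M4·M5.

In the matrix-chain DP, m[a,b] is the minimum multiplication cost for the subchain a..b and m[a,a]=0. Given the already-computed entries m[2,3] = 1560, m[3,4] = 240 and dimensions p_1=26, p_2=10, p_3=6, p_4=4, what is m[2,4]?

m[2,4] = min over k∈[2,3] of m[2,k]+m[k+1,4]+p_{1}·p_k·p_{4}.
k=2: 0 + 240 + 26·10·4 = 1280; k=3: 1560 + 0 + 26·6·4 = 2184.
Minimum: 1280 at k=2.

1280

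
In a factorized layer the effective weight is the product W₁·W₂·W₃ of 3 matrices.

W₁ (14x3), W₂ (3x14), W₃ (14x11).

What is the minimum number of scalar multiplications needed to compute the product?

Order (W₁·(W₂·W₃)): (W₂·W₃): 3×14 by 14×11 → 3×11, cost 3·14·11 = 462; (W₁·(W₂·W₃)): 14×3 by 3×11 → 14×11, cost 14·3·11 = 462; cumulative 924. Total 924.
Order ((W₁·W₂)·W₃): (W₁·W₂): 14×3 by 3×14 → 14×14, cost 14·3·14 = 588; ((W₁·W₂)·W₃): 14×14 by 14×11 → 14×11, cost 14·14·11 = 2156; cumulative 2744. Total 2744.
Minimum: 924.

924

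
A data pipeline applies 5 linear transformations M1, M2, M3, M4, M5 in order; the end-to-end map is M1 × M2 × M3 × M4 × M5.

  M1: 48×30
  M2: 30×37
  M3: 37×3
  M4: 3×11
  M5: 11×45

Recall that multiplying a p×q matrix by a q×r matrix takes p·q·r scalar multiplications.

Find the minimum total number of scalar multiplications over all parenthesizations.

Adjacent pairs: M1M2 = 48·30·37 = 53280; M2M3 = 30·37·3 = 3330; M3M4 = 37·3·11 = 1221; M4M5 = 3·11·45 = 1485.
Length 3: M1..M3: k=1: 0+3330+48·30·3=7650; k=2: 53280+0+48·37·3=58608 → min 7650 | M2..M4: k=2: 0+1221+30·37·11=13431; k=3: 3330+0+30·3·11=4320 → min 4320 | M3..M5: k=3: 0+1485+37·3·45=6480; k=4: 1221+0+37·11·45=19536 → min 6480.
Length 4: M1..M4: k=1: 0+4320+48·30·11=20160; k=2: 53280+1221+48·37·11=74037; k=3: 7650+0+48·3·11=9234 → min 9234 | M2..M5: k=2: 0+6480+30·37·45=56430; k=3: 3330+1485+30·3·45=8865; k=4: 4320+0+30·11·45=19170 → min 8865.
Length 5: M1..M5: k=1: 0+8865+48·30·45=73665; k=2: 53280+6480+48·37·45=139680; k=3: 7650+1485+48·3·45=15615; k=4: 9234+0+48·11·45=32994 → min 15615.
Optimal order: ((M1 × (M2 × M3)) × (M4 × M5)) with cost 15615.

15615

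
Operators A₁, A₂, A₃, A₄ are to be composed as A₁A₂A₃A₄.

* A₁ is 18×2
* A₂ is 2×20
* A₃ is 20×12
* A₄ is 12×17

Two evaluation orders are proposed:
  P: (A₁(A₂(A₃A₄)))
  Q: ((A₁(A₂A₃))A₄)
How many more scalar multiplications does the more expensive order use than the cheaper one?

Order P = (A₁(A₂(A₃A₄))): (A₃A₄): 20×12 by 12×17 → 20×17, cost 20·12·17 = 4080; (A₂(A₃A₄)): 2×20 by 20×17 → 2×17, cost 2·20·17 = 680; cumulative 4760; (A₁(A₂(A₃A₄))): 18×2 by 2×17 → 18×17, cost 18·2·17 = 612; cumulative 5372. Total 5372.
Order Q = ((A₁(A₂A₃))A₄): (A₂A₃): 2×20 by 20×12 → 2×12, cost 2·20·12 = 480; (A₁(A₂A₃)): 18×2 by 2×12 → 18×12, cost 18·2·12 = 432; cumulative 912; ((A₁(A₂A₃))A₄): 18×12 by 12×17 → 18×17, cost 18·12·17 = 3672; cumulative 4584. Total 4584.
Difference: |5372 − 4584| = 788.

788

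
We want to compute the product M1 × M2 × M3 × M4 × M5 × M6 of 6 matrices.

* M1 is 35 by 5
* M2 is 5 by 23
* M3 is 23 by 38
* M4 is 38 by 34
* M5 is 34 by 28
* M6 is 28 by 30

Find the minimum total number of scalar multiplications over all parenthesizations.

Adjacent pairs: M1M2 = 35·5·23 = 4025; M2M3 = 5·23·38 = 4370; M3M4 = 23·38·34 = 29716; M4M5 = 38·34·28 = 36176; M5M6 = 34·28·30 = 28560.
Length 3: M1..M3: k=1: 0+4370+35·5·38=11020; k=2: 4025+0+35·23·38=34615 → min 11020 | M2..M4: k=2: 0+29716+5·23·34=33626; k=3: 4370+0+5·38·34=10830 → min 10830 | M3..M5: k=3: 0+36176+23·38·28=60648; k=4: 29716+0+23·34·28=51612 → min 51612 | M4..M6: k=4: 0+28560+38·34·30=67320; k=5: 36176+0+38·28·30=68096 → min 67320.
Length 4: M1..M4: k=1: 0+10830+35·5·34=16780; k=2: 4025+29716+35·23·34=61111; k=3: 11020+0+35·38·34=56240 → min 16780 | M2..M5: k=2: 0+51612+5·23·28=54832; k=3: 4370+36176+5·38·28=45866; k=4: 10830+0+5·34·28=15590 → min 15590 | M3..M6: k=3: 0+67320+23·38·30=93540; k=4: 29716+28560+23·34·30=81736; k=5: 51612+0+23·28·30=70932 → min 70932.
Length 5: M1..M5: k=1: 0+15590+35·5·28=20490; k=2: 4025+51612+35·23·28=78177; k=3: 11020+36176+35·38·28=84436; k=4: 16780+0+35·34·28=50100 → min 20490 | M2..M6: k=2: 0+70932+5·23·30=74382; k=3: 4370+67320+5·38·30=77390; k=4: 10830+28560+5·34·30=44490; k=5: 15590+0+5·28·30=19790 → min 19790.
Length 6: M1..M6: k=1: 0+19790+35·5·30=25040; k=2: 4025+70932+35·23·30=99107; k=3: 11020+67320+35·38·30=118240; k=4: 16780+28560+35·34·30=81040; k=5: 20490+0+35·28·30=49890 → min 25040.
Optimal order: (M1 × ((((M2 × M3) × M4) × M5) × M6)) with cost 25040.

25040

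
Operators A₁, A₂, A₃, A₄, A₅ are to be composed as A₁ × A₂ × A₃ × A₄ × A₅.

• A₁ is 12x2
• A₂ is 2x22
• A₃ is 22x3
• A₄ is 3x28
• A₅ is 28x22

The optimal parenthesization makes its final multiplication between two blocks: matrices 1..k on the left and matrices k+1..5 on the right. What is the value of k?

1

Adjacent pairs: A₁A₂ = 12·2·22 = 528; A₂A₃ = 2·22·3 = 132; A₃A₄ = 22·3·28 = 1848; A₄A₅ = 3·28·22 = 1848.
Length 3: A₁..A₃: k=1: 0+132+12·2·3=204; k=2: 528+0+12·22·3=1320 → min 204 | A₂..A₄: k=2: 0+1848+2·22·28=3080; k=3: 132+0+2·3·28=300 → min 300 | A₃..A₅: k=3: 0+1848+22·3·22=3300; k=4: 1848+0+22·28·22=15400 → min 3300.
Length 4: A₁..A₄: k=1: 0+300+12·2·28=972; k=2: 528+1848+12·22·28=9768; k=3: 204+0+12·3·28=1212 → min 972 | A₂..A₅: k=2: 0+3300+2·22·22=4268; k=3: 132+1848+2·3·22=2112; k=4: 300+0+2·28·22=1532 → min 1532.
Top-level splits: k=1: (A₁..A₁)·(A₂..A₅) → 0+1532+12·2·22 = 2060; k=2: (A₁..A₂)·(A₃..A₅) → 528+3300+12·22·22 = 9636; k=3: (A₁..A₃)·(A₄..A₅) → 204+1848+12·3·22 = 2844; k=4: (A₁..A₄)·(A₅..A₅) → 972+0+12·28·22 = 8364.
Best split is after A₁, i.e. k = 1.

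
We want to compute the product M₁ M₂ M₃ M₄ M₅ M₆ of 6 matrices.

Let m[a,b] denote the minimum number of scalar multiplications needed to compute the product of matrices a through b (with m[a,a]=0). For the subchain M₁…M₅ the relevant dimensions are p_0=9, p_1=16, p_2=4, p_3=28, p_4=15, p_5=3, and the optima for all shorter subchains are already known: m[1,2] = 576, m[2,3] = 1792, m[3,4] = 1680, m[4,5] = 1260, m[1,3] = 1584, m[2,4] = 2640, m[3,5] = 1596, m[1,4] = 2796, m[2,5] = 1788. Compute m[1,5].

2220

m[1,5] = min over k∈[1,4] of m[1,k]+m[k+1,5]+p_{0}·p_k·p_{5}.
k=1: 0 + 1788 + 9·16·3 = 2220; k=2: 576 + 1596 + 9·4·3 = 2280; k=3: 1584 + 1260 + 9·28·3 = 3600; k=4: 2796 + 0 + 9·15·3 = 3201.
Minimum: 2220 at k=1.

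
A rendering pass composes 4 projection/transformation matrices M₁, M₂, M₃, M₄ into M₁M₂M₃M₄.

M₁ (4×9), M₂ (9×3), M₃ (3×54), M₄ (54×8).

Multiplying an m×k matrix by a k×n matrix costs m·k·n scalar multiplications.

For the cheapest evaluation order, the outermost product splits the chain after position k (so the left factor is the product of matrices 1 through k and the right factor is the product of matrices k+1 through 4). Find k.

2

Adjacent pairs: M₁M₂ = 4·9·3 = 108; M₂M₃ = 9·3·54 = 1458; M₃M₄ = 3·54·8 = 1296.
Length 3: M₁..M₃: k=1: 0+1458+4·9·54=3402; k=2: 108+0+4·3·54=756 → min 756 | M₂..M₄: k=2: 0+1296+9·3·8=1512; k=3: 1458+0+9·54·8=5346 → min 1512.
Top-level splits: k=1: (M₁..M₁)·(M₂..M₄) → 0+1512+4·9·8 = 1800; k=2: (M₁..M₂)·(M₃..M₄) → 108+1296+4·3·8 = 1500; k=3: (M₁..M₃)·(M₄..M₄) → 756+0+4·54·8 = 2484.
Best split is after M₂, i.e. k = 2.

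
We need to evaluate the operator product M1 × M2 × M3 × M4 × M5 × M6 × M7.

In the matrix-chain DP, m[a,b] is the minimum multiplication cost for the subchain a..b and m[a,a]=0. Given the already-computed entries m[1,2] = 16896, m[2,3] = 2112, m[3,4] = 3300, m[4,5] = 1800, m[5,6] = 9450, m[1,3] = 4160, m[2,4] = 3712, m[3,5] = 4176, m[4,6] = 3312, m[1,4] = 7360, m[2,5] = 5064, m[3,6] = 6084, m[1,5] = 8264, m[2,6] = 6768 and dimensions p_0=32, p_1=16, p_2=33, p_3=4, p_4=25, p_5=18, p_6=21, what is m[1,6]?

m[1,6] = min over k∈[1,5] of m[1,k]+m[k+1,6]+p_{0}·p_k·p_{6}.
k=1: 0 + 6768 + 32·16·21 = 17520; k=2: 16896 + 6084 + 32·33·21 = 45156; k=3: 4160 + 3312 + 32·4·21 = 10160; k=4: 7360 + 9450 + 32·25·21 = 33610; k=5: 8264 + 0 + 32·18·21 = 20360.
Minimum: 10160 at k=3.

10160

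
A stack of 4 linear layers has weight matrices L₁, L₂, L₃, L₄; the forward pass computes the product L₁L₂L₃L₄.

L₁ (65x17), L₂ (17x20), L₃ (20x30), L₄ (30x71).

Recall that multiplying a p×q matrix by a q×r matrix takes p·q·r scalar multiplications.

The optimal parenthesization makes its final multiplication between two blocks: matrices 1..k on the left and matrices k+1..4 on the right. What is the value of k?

1

Adjacent pairs: L₁L₂ = 65·17·20 = 22100; L₂L₃ = 17·20·30 = 10200; L₃L₄ = 20·30·71 = 42600.
Length 3: L₁..L₃: k=1: 0+10200+65·17·30=43350; k=2: 22100+0+65·20·30=61100 → min 43350 | L₂..L₄: k=2: 0+42600+17·20·71=66740; k=3: 10200+0+17·30·71=46410 → min 46410.
Top-level splits: k=1: (L₁..L₁)·(L₂..L₄) → 0+46410+65·17·71 = 124865; k=2: (L₁..L₂)·(L₃..L₄) → 22100+42600+65·20·71 = 157000; k=3: (L₁..L₃)·(L₄..L₄) → 43350+0+65·30·71 = 181800.
Best split is after L₁, i.e. k = 1.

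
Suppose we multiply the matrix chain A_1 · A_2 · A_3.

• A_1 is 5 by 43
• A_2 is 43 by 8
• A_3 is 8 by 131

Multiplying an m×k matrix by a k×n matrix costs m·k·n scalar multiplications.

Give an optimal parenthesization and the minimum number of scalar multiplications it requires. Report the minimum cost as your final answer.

6960

(A_1 · (A_2 · A_3)): cost 73229.
((A_1 · A_2) · A_3): cost 6960.
Optimal: ((A_1 · A_2) · A_3) with cost 6960.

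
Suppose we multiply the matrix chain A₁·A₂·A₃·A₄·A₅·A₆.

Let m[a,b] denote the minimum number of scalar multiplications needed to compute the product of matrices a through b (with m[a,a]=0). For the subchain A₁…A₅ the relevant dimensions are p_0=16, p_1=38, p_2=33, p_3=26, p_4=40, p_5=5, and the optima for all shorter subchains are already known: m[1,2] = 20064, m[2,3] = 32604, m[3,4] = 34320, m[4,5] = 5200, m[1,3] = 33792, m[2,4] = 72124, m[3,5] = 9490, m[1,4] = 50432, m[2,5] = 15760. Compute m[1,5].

18800

m[1,5] = min over k∈[1,4] of m[1,k]+m[k+1,5]+p_{0}·p_k·p_{5}.
k=1: 0 + 15760 + 16·38·5 = 18800; k=2: 20064 + 9490 + 16·33·5 = 32194; k=3: 33792 + 5200 + 16·26·5 = 41072; k=4: 50432 + 0 + 16·40·5 = 53632.
Minimum: 18800 at k=1.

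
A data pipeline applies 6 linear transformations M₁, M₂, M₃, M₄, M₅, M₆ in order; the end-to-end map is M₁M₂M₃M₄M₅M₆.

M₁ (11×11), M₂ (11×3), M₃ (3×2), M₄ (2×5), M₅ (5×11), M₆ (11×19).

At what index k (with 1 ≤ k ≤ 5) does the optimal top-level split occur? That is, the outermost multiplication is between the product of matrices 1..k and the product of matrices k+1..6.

3

Adjacent pairs: M₁M₂ = 11·11·3 = 363; M₂M₃ = 11·3·2 = 66; M₃M₄ = 3·2·5 = 30; M₄M₅ = 2·5·11 = 110; M₅M₆ = 5·11·19 = 1045.
Length 3: M₁..M₃: k=1: 0+66+11·11·2=308; k=2: 363+0+11·3·2=429 → min 308 | M₂..M₄: k=2: 0+30+11·3·5=195; k=3: 66+0+11·2·5=176 → min 176 | M₃..M₅: k=3: 0+110+3·2·11=176; k=4: 30+0+3·5·11=195 → min 176 | M₄..M₆: k=4: 0+1045+2·5·19=1235; k=5: 110+0+2·11·19=528 → min 528.
Length 4: M₁..M₄: k=1: 0+176+11·11·5=781; k=2: 363+30+11·3·5=558; k=3: 308+0+11·2·5=418 → min 418 | M₂..M₅: k=2: 0+176+11·3·11=539; k=3: 66+110+11·2·11=418; k=4: 176+0+11·5·11=781 → min 418 | M₃..M₆: k=3: 0+528+3·2·19=642; k=4: 30+1045+3·5·19=1360; k=5: 176+0+3·11·19=803 → min 642.
Length 5: M₁..M₅: k=1: 0+418+11·11·11=1749; k=2: 363+176+11·3·11=902; k=3: 308+110+11·2·11=660; k=4: 418+0+11·5·11=1023 → min 660 | M₂..M₆: k=2: 0+642+11·3·19=1269; k=3: 66+528+11·2·19=1012; k=4: 176+1045+11·5·19=2266; k=5: 418+0+11·11·19=2717 → min 1012.
Top-level splits: k=1: (M₁..M₁)·(M₂..M₆) → 0+1012+11·11·19 = 3311; k=2: (M₁..M₂)·(M₃..M₆) → 363+642+11·3·19 = 1632; k=3: (M₁..M₃)·(M₄..M₆) → 308+528+11·2·19 = 1254; k=4: (M₁..M₄)·(M₅..M₆) → 418+1045+11·5·19 = 2508; k=5: (M₁..M₅)·(M₆..M₆) → 660+0+11·11·19 = 2959.
Best split is after M₃, i.e. k = 3.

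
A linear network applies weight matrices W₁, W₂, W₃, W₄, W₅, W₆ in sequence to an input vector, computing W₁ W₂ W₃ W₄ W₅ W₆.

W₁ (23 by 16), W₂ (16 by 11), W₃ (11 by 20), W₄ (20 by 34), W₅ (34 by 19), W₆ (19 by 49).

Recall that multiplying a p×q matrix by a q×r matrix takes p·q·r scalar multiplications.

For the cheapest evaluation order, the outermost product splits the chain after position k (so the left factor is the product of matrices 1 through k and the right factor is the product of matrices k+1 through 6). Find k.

Adjacent pairs: W₁W₂ = 23·16·11 = 4048; W₂W₃ = 16·11·20 = 3520; W₃W₄ = 11·20·34 = 7480; W₄W₅ = 20·34·19 = 12920; W₅W₆ = 34·19·49 = 31654.
Length 3: W₁..W₃: k=1: 0+3520+23·16·20=10880; k=2: 4048+0+23·11·20=9108 → min 9108 | W₂..W₄: k=2: 0+7480+16·11·34=13464; k=3: 3520+0+16·20·34=14400 → min 13464 | W₃..W₅: k=3: 0+12920+11·20·19=17100; k=4: 7480+0+11·34·19=14586 → min 14586 | W₄..W₆: k=4: 0+31654+20·34·49=64974; k=5: 12920+0+20·19·49=31540 → min 31540.
Length 4: W₁..W₄: k=1: 0+13464+23·16·34=25976; k=2: 4048+7480+23·11·34=20130; k=3: 9108+0+23·20·34=24748 → min 20130 | W₂..W₅: k=2: 0+14586+16·11·19=17930; k=3: 3520+12920+16·20·19=22520; k=4: 13464+0+16·34·19=23800 → min 17930 | W₃..W₆: k=3: 0+31540+11·20·49=42320; k=4: 7480+31654+11·34·49=57460; k=5: 14586+0+11·19·49=24827 → min 24827.
Length 5: W₁..W₅: k=1: 0+17930+23·16·19=24922; k=2: 4048+14586+23·11·19=23441; k=3: 9108+12920+23·20·19=30768; k=4: 20130+0+23·34·19=34988 → min 23441 | W₂..W₆: k=2: 0+24827+16·11·49=33451; k=3: 3520+31540+16·20·49=50740; k=4: 13464+31654+16·34·49=71774; k=5: 17930+0+16·19·49=32826 → min 32826.
Top-level splits: k=1: (W₁..W₁)·(W₂..W₆) → 0+32826+23·16·49 = 50858; k=2: (W₁..W₂)·(W₃..W₆) → 4048+24827+23·11·49 = 41272; k=3: (W₁..W₃)·(W₄..W₆) → 9108+31540+23·20·49 = 63188; k=4: (W₁..W₄)·(W₅..W₆) → 20130+31654+23·34·49 = 90102; k=5: (W₁..W₅)·(W₆..W₆) → 23441+0+23·19·49 = 44854.
Best split is after W₂, i.e. k = 2.

2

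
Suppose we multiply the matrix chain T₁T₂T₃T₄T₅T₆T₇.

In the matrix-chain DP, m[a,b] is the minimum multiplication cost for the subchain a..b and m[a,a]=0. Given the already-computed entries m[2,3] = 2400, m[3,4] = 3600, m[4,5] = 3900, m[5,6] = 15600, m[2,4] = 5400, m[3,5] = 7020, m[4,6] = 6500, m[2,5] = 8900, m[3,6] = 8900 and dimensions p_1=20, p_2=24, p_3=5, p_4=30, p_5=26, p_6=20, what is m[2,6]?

m[2,6] = min over k∈[2,5] of m[2,k]+m[k+1,6]+p_{1}·p_k·p_{6}.
k=2: 0 + 8900 + 20·24·20 = 18500; k=3: 2400 + 6500 + 20·5·20 = 10900; k=4: 5400 + 15600 + 20·30·20 = 33000; k=5: 8900 + 0 + 20·26·20 = 19300.
Minimum: 10900 at k=3.

10900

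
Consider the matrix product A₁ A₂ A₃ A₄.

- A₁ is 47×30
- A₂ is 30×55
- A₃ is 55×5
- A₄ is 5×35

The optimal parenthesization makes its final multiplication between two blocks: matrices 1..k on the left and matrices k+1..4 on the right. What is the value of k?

3

Adjacent pairs: A₁A₂ = 47·30·55 = 77550; A₂A₃ = 30·55·5 = 8250; A₃A₄ = 55·5·35 = 9625.
Length 3: A₁..A₃: k=1: 0+8250+47·30·5=15300; k=2: 77550+0+47·55·5=90475 → min 15300 | A₂..A₄: k=2: 0+9625+30·55·35=67375; k=3: 8250+0+30·5·35=13500 → min 13500.
Top-level splits: k=1: (A₁..A₁)·(A₂..A₄) → 0+13500+47·30·35 = 62850; k=2: (A₁..A₂)·(A₃..A₄) → 77550+9625+47·55·35 = 177650; k=3: (A₁..A₃)·(A₄..A₄) → 15300+0+47·5·35 = 23525.
Best split is after A₃, i.e. k = 3.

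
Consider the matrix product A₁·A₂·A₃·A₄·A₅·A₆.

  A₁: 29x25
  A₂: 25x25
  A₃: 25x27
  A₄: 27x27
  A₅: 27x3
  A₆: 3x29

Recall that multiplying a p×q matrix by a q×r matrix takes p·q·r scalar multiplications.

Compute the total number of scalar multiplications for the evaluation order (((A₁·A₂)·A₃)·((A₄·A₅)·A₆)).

(A₁·A₂): 29×25 by 25×25 → 29×25, cost 29·25·25 = 18125
((A₁·A₂)·A₃): 29×25 by 25×27 → 29×27, cost 29·25·27 = 19575; cumulative 37700
(A₄·A₅): 27×27 by 27×3 → 27×3, cost 27·27·3 = 2187
((A₄·A₅)·A₆): 27×3 by 3×29 → 27×29, cost 27·3·29 = 2349; cumulative 4536
(((A₁·A₂)·A₃)·((A₄·A₅)·A₆)): 29×27 by 27×29 → 29×29, cost 29·27·29 = 22707; cumulative 64943
Total: 64943 scalar multiplications.

64943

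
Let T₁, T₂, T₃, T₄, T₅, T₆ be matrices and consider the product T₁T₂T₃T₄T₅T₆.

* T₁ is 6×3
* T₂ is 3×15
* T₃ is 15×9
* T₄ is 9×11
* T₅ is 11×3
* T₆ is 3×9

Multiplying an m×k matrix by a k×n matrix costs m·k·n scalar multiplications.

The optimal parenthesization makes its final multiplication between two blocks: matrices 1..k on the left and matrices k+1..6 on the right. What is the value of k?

Adjacent pairs: T₁T₂ = 6·3·15 = 270; T₂T₃ = 3·15·9 = 405; T₃T₄ = 15·9·11 = 1485; T₄T₅ = 9·11·3 = 297; T₅T₆ = 11·3·9 = 297.
Length 3: T₁..T₃: k=1: 0+405+6·3·9=567; k=2: 270+0+6·15·9=1080 → min 567 | T₂..T₄: k=2: 0+1485+3·15·11=1980; k=3: 405+0+3·9·11=702 → min 702 | T₃..T₅: k=3: 0+297+15·9·3=702; k=4: 1485+0+15·11·3=1980 → min 702 | T₄..T₆: k=4: 0+297+9·11·9=1188; k=5: 297+0+9·3·9=540 → min 540.
Length 4: T₁..T₄: k=1: 0+702+6·3·11=900; k=2: 270+1485+6·15·11=2745; k=3: 567+0+6·9·11=1161 → min 900 | T₂..T₅: k=2: 0+702+3·15·3=837; k=3: 405+297+3·9·3=783; k=4: 702+0+3·11·3=801 → min 783 | T₃..T₆: k=3: 0+540+15·9·9=1755; k=4: 1485+297+15·11·9=3267; k=5: 702+0+15·3·9=1107 → min 1107.
Length 5: T₁..T₅: k=1: 0+783+6·3·3=837; k=2: 270+702+6·15·3=1242; k=3: 567+297+6·9·3=1026; k=4: 900+0+6·11·3=1098 → min 837 | T₂..T₆: k=2: 0+1107+3·15·9=1512; k=3: 405+540+3·9·9=1188; k=4: 702+297+3·11·9=1296; k=5: 783+0+3·3·9=864 → min 864.
Top-level splits: k=1: (T₁..T₁)·(T₂..T₆) → 0+864+6·3·9 = 1026; k=2: (T₁..T₂)·(T₃..T₆) → 270+1107+6·15·9 = 2187; k=3: (T₁..T₃)·(T₄..T₆) → 567+540+6·9·9 = 1593; k=4: (T₁..T₄)·(T₅..T₆) → 900+297+6·11·9 = 1791; k=5: (T₁..T₅)·(T₆..T₆) → 837+0+6·3·9 = 999.
Best split is after T₅, i.e. k = 5.

5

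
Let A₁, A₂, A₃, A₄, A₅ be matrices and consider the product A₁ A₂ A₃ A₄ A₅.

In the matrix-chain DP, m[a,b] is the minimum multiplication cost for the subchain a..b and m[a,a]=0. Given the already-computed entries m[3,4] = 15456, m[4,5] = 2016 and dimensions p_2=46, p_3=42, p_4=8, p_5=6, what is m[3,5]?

13608

m[3,5] = min over k∈[3,4] of m[3,k]+m[k+1,5]+p_{2}·p_k·p_{5}.
k=3: 0 + 2016 + 46·42·6 = 13608; k=4: 15456 + 0 + 46·8·6 = 17664.
Minimum: 13608 at k=3.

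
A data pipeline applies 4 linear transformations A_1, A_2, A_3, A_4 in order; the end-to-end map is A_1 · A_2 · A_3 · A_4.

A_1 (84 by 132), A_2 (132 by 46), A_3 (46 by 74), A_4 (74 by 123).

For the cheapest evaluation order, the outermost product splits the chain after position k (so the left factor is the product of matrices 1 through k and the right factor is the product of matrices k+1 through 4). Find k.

2

Adjacent pairs: A_1A_2 = 84·132·46 = 510048; A_2A_3 = 132·46·74 = 449328; A_3A_4 = 46·74·123 = 418692.
Length 3: A_1..A_3: k=1: 0+449328+84·132·74=1269840; k=2: 510048+0+84·46·74=795984 → min 795984 | A_2..A_4: k=2: 0+418692+132·46·123=1165548; k=3: 449328+0+132·74·123=1650792 → min 1165548.
Top-level splits: k=1: (A_1..A_1)·(A_2..A_4) → 0+1165548+84·132·123 = 2529372; k=2: (A_1..A_2)·(A_3..A_4) → 510048+418692+84·46·123 = 1404012; k=3: (A_1..A_3)·(A_4..A_4) → 795984+0+84·74·123 = 1560552.
Best split is after A_2, i.e. k = 2.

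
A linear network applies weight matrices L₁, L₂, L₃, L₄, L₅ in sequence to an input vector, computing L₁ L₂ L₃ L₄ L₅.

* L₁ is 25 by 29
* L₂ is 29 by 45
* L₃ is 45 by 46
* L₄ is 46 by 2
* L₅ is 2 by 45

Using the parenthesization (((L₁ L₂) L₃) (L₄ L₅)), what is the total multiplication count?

140265

(L₁ L₂): 25×29 by 29×45 → 25×45, cost 25·29·45 = 32625
((L₁ L₂) L₃): 25×45 by 45×46 → 25×46, cost 25·45·46 = 51750; cumulative 84375
(L₄ L₅): 46×2 by 2×45 → 46×45, cost 46·2·45 = 4140
(((L₁ L₂) L₃) (L₄ L₅)): 25×46 by 46×45 → 25×45, cost 25·46·45 = 51750; cumulative 140265
Total: 140265 scalar multiplications.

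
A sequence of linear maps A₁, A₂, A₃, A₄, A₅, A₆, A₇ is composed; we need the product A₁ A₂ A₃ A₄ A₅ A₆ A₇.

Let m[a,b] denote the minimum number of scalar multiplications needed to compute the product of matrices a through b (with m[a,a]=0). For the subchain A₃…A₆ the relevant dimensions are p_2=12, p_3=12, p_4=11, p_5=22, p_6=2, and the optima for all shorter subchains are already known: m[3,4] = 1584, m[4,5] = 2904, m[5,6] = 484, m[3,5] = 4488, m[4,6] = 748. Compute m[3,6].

1036

m[3,6] = min over k∈[3,5] of m[3,k]+m[k+1,6]+p_{2}·p_k·p_{6}.
k=3: 0 + 748 + 12·12·2 = 1036; k=4: 1584 + 484 + 12·11·2 = 2332; k=5: 4488 + 0 + 12·22·2 = 5016.
Minimum: 1036 at k=3.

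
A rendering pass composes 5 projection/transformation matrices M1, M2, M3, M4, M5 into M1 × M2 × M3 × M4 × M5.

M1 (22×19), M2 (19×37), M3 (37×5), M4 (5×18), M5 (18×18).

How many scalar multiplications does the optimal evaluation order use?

Adjacent pairs: M1M2 = 22·19·37 = 15466; M2M3 = 19·37·5 = 3515; M3M4 = 37·5·18 = 3330; M4M5 = 5·18·18 = 1620.
Length 3: M1..M3: k=1: 0+3515+22·19·5=5605; k=2: 15466+0+22·37·5=19536 → min 5605 | M2..M4: k=2: 0+3330+19·37·18=15984; k=3: 3515+0+19·5·18=5225 → min 5225 | M3..M5: k=3: 0+1620+37·5·18=4950; k=4: 3330+0+37·18·18=15318 → min 4950.
Length 4: M1..M4: k=1: 0+5225+22·19·18=12749; k=2: 15466+3330+22·37·18=33448; k=3: 5605+0+22·5·18=7585 → min 7585 | M2..M5: k=2: 0+4950+19·37·18=17604; k=3: 3515+1620+19·5·18=6845; k=4: 5225+0+19·18·18=11381 → min 6845.
Length 5: M1..M5: k=1: 0+6845+22·19·18=14369; k=2: 15466+4950+22·37·18=35068; k=3: 5605+1620+22·5·18=9205; k=4: 7585+0+22·18·18=14713 → min 9205.
Optimal order: ((M1 × (M2 × M3)) × (M4 × M5)) with cost 9205.

9205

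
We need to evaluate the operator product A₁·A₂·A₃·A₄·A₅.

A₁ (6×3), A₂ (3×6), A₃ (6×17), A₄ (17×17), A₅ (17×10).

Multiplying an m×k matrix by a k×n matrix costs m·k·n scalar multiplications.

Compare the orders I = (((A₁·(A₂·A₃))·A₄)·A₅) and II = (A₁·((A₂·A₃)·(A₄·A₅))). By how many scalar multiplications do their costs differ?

Order I = (((A₁·(A₂·A₃))·A₄)·A₅): (A₂·A₃): 3×6 by 6×17 → 3×17, cost 3·6·17 = 306; (A₁·(A₂·A₃)): 6×3 by 3×17 → 6×17, cost 6·3·17 = 306; cumulative 612; ((A₁·(A₂·A₃))·A₄): 6×17 by 17×17 → 6×17, cost 6·17·17 = 1734; cumulative 2346; (((A₁·(A₂·A₃))·A₄)·A₅): 6×17 by 17×10 → 6×10, cost 6·17·10 = 1020; cumulative 3366. Total 3366.
Order II = (A₁·((A₂·A₃)·(A₄·A₅))): (A₂·A₃): 3×6 by 6×17 → 3×17, cost 3·6·17 = 306; (A₄·A₅): 17×17 by 17×10 → 17×10, cost 17·17·10 = 2890; ((A₂·A₃)·(A₄·A₅)): 3×17 by 17×10 → 3×10, cost 3·17·10 = 510; cumulative 3706; (A₁·((A₂·A₃)·(A₄·A₅))): 6×3 by 3×10 → 6×10, cost 6·3·10 = 180; cumulative 3886. Total 3886.
Difference: |3366 − 3886| = 520.

520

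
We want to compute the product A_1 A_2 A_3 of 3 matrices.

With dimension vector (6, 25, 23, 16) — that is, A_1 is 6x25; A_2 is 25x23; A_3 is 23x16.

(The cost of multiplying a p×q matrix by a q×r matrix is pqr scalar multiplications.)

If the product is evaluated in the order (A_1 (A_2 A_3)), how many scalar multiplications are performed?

(A_2 A_3): 25×23 by 23×16 → 25×16, cost 25·23·16 = 9200
(A_1 (A_2 A_3)): 6×25 by 25×16 → 6×16, cost 6·25·16 = 2400; cumulative 11600
Total: 11600 scalar multiplications.

11600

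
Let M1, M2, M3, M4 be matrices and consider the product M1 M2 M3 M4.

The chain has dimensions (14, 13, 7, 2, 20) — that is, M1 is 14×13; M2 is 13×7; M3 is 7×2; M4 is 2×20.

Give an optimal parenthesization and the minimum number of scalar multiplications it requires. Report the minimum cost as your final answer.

1106

Adjacent pairs: M1M2 = 14·13·7 = 1274; M2M3 = 13·7·2 = 182; M3M4 = 7·2·20 = 280.
Length 3: M1..M3: k=1: 0+182+14·13·2=546; k=2: 1274+0+14·7·2=1470 → min 546 | M2..M4: k=2: 0+280+13·7·20=2100; k=3: 182+0+13·2·20=702 → min 702.
Length 4: M1..M4: k=1: 0+702+14·13·20=4342; k=2: 1274+280+14·7·20=3514; k=3: 546+0+14·2·20=1106 → min 1106.
Optimal parenthesization: ((M1 (M2 M3)) M4) with cost 1106.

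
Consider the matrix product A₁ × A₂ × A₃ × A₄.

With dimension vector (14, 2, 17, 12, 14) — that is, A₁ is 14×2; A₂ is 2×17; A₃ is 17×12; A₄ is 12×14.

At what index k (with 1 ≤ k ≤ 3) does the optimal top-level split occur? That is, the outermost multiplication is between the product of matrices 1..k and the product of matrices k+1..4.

Adjacent pairs: A₁A₂ = 14·2·17 = 476; A₂A₃ = 2·17·12 = 408; A₃A₄ = 17·12·14 = 2856.
Length 3: A₁..A₃: k=1: 0+408+14·2·12=744; k=2: 476+0+14·17·12=3332 → min 744 | A₂..A₄: k=2: 0+2856+2·17·14=3332; k=3: 408+0+2·12·14=744 → min 744.
Top-level splits: k=1: (A₁..A₁)·(A₂..A₄) → 0+744+14·2·14 = 1136; k=2: (A₁..A₂)·(A₃..A₄) → 476+2856+14·17·14 = 6664; k=3: (A₁..A₃)·(A₄..A₄) → 744+0+14·12·14 = 3096.
Best split is after A₁, i.e. k = 1.

1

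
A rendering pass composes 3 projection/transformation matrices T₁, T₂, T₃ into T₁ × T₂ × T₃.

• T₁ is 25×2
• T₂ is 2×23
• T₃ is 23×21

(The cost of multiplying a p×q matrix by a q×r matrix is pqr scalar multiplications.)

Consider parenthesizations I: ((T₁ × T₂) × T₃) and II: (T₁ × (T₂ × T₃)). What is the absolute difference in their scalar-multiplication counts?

Order I = ((T₁ × T₂) × T₃): (T₁ × T₂): 25×2 by 2×23 → 25×23, cost 25·2·23 = 1150; ((T₁ × T₂) × T₃): 25×23 by 23×21 → 25×21, cost 25·23·21 = 12075; cumulative 13225. Total 13225.
Order II = (T₁ × (T₂ × T₃)): (T₂ × T₃): 2×23 by 23×21 → 2×21, cost 2·23·21 = 966; (T₁ × (T₂ × T₃)): 25×2 by 2×21 → 25×21, cost 25·2·21 = 1050; cumulative 2016. Total 2016.
Difference: |13225 − 2016| = 11209.

11209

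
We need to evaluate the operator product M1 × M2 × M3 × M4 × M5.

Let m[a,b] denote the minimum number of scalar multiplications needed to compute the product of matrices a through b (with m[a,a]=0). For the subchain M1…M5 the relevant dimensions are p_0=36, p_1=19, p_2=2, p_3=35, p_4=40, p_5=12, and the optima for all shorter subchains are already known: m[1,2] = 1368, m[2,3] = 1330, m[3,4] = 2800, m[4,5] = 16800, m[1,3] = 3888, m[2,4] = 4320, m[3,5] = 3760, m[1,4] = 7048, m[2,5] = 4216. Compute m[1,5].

5992

m[1,5] = min over k∈[1,4] of m[1,k]+m[k+1,5]+p_{0}·p_k·p_{5}.
k=1: 0 + 4216 + 36·19·12 = 12424; k=2: 1368 + 3760 + 36·2·12 = 5992; k=3: 3888 + 16800 + 36·35·12 = 35808; k=4: 7048 + 0 + 36·40·12 = 24328.
Minimum: 5992 at k=2.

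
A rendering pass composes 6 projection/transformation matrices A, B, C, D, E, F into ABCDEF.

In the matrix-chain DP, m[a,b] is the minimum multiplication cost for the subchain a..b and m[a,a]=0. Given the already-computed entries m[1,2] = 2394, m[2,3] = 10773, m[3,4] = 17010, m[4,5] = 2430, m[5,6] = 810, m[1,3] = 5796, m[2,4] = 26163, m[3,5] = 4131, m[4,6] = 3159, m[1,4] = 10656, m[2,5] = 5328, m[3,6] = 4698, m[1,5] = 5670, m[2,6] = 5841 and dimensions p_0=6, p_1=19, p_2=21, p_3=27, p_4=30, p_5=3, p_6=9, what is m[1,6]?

5832

m[1,6] = min over k∈[1,5] of m[1,k]+m[k+1,6]+p_{0}·p_k·p_{6}.
k=1: 0 + 5841 + 6·19·9 = 6867; k=2: 2394 + 4698 + 6·21·9 = 8226; k=3: 5796 + 3159 + 6·27·9 = 10413; k=4: 10656 + 810 + 6·30·9 = 13086; k=5: 5670 + 0 + 6·3·9 = 5832.
Minimum: 5832 at k=5.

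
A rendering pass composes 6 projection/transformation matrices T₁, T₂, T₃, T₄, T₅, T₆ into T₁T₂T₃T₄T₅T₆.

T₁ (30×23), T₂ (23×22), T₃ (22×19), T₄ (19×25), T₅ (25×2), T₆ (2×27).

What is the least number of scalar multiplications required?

Adjacent pairs: T₁T₂ = 30·23·22 = 15180; T₂T₃ = 23·22·19 = 9614; T₃T₄ = 22·19·25 = 10450; T₄T₅ = 19·25·2 = 950; T₅T₆ = 25·2·27 = 1350.
Length 3: T₁..T₃: k=1: 0+9614+30·23·19=22724; k=2: 15180+0+30·22·19=27720 → min 22724 | T₂..T₄: k=2: 0+10450+23·22·25=23100; k=3: 9614+0+23·19·25=20539 → min 20539 | T₃..T₅: k=3: 0+950+22·19·2=1786; k=4: 10450+0+22·25·2=11550 → min 1786 | T₄..T₆: k=4: 0+1350+19·25·27=14175; k=5: 950+0+19·2·27=1976 → min 1976.
Length 4: T₁..T₄: k=1: 0+20539+30·23·25=37789; k=2: 15180+10450+30·22·25=42130; k=3: 22724+0+30·19·25=36974 → min 36974 | T₂..T₅: k=2: 0+1786+23·22·2=2798; k=3: 9614+950+23·19·2=11438; k=4: 20539+0+23·25·2=21689 → min 2798 | T₃..T₆: k=3: 0+1976+22·19·27=13262; k=4: 10450+1350+22·25·27=26650; k=5: 1786+0+22·2·27=2974 → min 2974.
Length 5: T₁..T₅: k=1: 0+2798+30·23·2=4178; k=2: 15180+1786+30·22·2=18286; k=3: 22724+950+30·19·2=24814; k=4: 36974+0+30·25·2=38474 → min 4178 | T₂..T₆: k=2: 0+2974+23·22·27=16636; k=3: 9614+1976+23·19·27=23389; k=4: 20539+1350+23·25·27=37414; k=5: 2798+0+23·2·27=4040 → min 4040.
Length 6: T₁..T₆: k=1: 0+4040+30·23·27=22670; k=2: 15180+2974+30·22·27=35974; k=3: 22724+1976+30·19·27=40090; k=4: 36974+1350+30·25·27=58574; k=5: 4178+0+30·2·27=5798 → min 5798.
Optimal order: ((T₁(T₂(T₃(T₄T₅))))T₆) with cost 5798.

5798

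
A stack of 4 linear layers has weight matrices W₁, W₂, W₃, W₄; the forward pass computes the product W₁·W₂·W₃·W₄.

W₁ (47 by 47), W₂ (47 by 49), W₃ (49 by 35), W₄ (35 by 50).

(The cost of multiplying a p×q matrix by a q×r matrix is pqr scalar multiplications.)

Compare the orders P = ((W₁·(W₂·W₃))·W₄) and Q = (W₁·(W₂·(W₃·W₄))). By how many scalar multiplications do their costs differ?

Order P = ((W₁·(W₂·W₃))·W₄): (W₂·W₃): 47×49 by 49×35 → 47×35, cost 47·49·35 = 80605; (W₁·(W₂·W₃)): 47×47 by 47×35 → 47×35, cost 47·47·35 = 77315; cumulative 157920; ((W₁·(W₂·W₃))·W₄): 47×35 by 35×50 → 47×50, cost 47·35·50 = 82250; cumulative 240170. Total 240170.
Order Q = (W₁·(W₂·(W₃·W₄))): (W₃·W₄): 49×35 by 35×50 → 49×50, cost 49·35·50 = 85750; (W₂·(W₃·W₄)): 47×49 by 49×50 → 47×50, cost 47·49·50 = 115150; cumulative 200900; (W₁·(W₂·(W₃·W₄))): 47×47 by 47×50 → 47×50, cost 47·47·50 = 110450; cumulative 311350. Total 311350.
Difference: |240170 − 311350| = 71180.

71180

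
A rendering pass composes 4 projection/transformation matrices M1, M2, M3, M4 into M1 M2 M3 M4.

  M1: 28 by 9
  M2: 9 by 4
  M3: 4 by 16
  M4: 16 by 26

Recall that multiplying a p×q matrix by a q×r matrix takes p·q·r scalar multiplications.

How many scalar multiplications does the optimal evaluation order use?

5584

Adjacent pairs: M1M2 = 28·9·4 = 1008; M2M3 = 9·4·16 = 576; M3M4 = 4·16·26 = 1664.
Length 3: M1..M3: k=1: 0+576+28·9·16=4608; k=2: 1008+0+28·4·16=2800 → min 2800 | M2..M4: k=2: 0+1664+9·4·26=2600; k=3: 576+0+9·16·26=4320 → min 2600.
Length 4: M1..M4: k=1: 0+2600+28·9·26=9152; k=2: 1008+1664+28·4·26=5584; k=3: 2800+0+28·16·26=14448 → min 5584.
Optimal order: ((M1 M2) (M3 M4)) with cost 5584.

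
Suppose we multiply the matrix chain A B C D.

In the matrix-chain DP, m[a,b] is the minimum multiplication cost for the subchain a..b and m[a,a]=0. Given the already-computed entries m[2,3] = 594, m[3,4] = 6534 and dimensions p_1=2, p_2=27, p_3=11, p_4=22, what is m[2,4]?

1078

m[2,4] = min over k∈[2,3] of m[2,k]+m[k+1,4]+p_{1}·p_k·p_{4}.
k=2: 0 + 6534 + 2·27·22 = 7722; k=3: 594 + 0 + 2·11·22 = 1078.
Minimum: 1078 at k=3.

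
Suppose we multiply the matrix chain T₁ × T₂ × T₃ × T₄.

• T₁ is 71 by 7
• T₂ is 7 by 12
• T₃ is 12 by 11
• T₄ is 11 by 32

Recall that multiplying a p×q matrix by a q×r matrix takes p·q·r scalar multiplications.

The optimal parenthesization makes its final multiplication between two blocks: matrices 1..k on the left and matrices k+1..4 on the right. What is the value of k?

1

Adjacent pairs: T₁T₂ = 71·7·12 = 5964; T₂T₃ = 7·12·11 = 924; T₃T₄ = 12·11·32 = 4224.
Length 3: T₁..T₃: k=1: 0+924+71·7·11=6391; k=2: 5964+0+71·12·11=15336 → min 6391 | T₂..T₄: k=2: 0+4224+7·12·32=6912; k=3: 924+0+7·11·32=3388 → min 3388.
Top-level splits: k=1: (T₁..T₁)·(T₂..T₄) → 0+3388+71·7·32 = 19292; k=2: (T₁..T₂)·(T₃..T₄) → 5964+4224+71·12·32 = 37452; k=3: (T₁..T₃)·(T₄..T₄) → 6391+0+71·11·32 = 31383.
Best split is after T₁, i.e. k = 1.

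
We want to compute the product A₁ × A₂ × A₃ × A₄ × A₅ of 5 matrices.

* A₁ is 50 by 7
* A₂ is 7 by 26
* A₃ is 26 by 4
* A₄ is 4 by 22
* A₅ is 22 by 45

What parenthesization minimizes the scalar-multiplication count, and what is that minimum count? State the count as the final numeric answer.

15088

Adjacent pairs: A₁A₂ = 50·7·26 = 9100; A₂A₃ = 7·26·4 = 728; A₃A₄ = 26·4·22 = 2288; A₄A₅ = 4·22·45 = 3960.
Length 3: A₁..A₃: k=1: 0+728+50·7·4=2128; k=2: 9100+0+50·26·4=14300 → min 2128 | A₂..A₄: k=2: 0+2288+7·26·22=6292; k=3: 728+0+7·4·22=1344 → min 1344 | A₃..A₅: k=3: 0+3960+26·4·45=8640; k=4: 2288+0+26·22·45=28028 → min 8640.
Length 4: A₁..A₄: k=1: 0+1344+50·7·22=9044; k=2: 9100+2288+50·26·22=39988; k=3: 2128+0+50·4·22=6528 → min 6528 | A₂..A₅: k=2: 0+8640+7·26·45=16830; k=3: 728+3960+7·4·45=5948; k=4: 1344+0+7·22·45=8274 → min 5948.
Length 5: A₁..A₅: k=1: 0+5948+50·7·45=21698; k=2: 9100+8640+50·26·45=76240; k=3: 2128+3960+50·4·45=15088; k=4: 6528+0+50·22·45=56028 → min 15088.
Optimal parenthesization: ((A₁ × (A₂ × A₃)) × (A₄ × A₅)) with cost 15088.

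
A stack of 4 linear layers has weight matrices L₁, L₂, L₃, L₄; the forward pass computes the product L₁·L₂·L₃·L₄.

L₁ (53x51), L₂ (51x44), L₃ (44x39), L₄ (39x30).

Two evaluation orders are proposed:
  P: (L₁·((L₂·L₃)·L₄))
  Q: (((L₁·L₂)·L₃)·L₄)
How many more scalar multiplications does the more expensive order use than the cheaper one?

Order P = (L₁·((L₂·L₃)·L₄)): (L₂·L₃): 51×44 by 44×39 → 51×39, cost 51·44·39 = 87516; ((L₂·L₃)·L₄): 51×39 by 39×30 → 51×30, cost 51·39·30 = 59670; cumulative 147186; (L₁·((L₂·L₃)·L₄)): 53×51 by 51×30 → 53×30, cost 53·51·30 = 81090; cumulative 228276. Total 228276.
Order Q = (((L₁·L₂)·L₃)·L₄): (L₁·L₂): 53×51 by 51×44 → 53×44, cost 53·51·44 = 118932; ((L₁·L₂)·L₃): 53×44 by 44×39 → 53×39, cost 53·44·39 = 90948; cumulative 209880; (((L₁·L₂)·L₃)·L₄): 53×39 by 39×30 → 53×30, cost 53·39·30 = 62010; cumulative 271890. Total 271890.
Difference: |228276 − 271890| = 43614.

43614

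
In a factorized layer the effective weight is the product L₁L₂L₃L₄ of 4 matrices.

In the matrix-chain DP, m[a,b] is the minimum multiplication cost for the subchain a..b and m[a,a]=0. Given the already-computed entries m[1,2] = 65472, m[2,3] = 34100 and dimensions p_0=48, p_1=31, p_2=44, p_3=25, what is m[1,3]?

71300

m[1,3] = min over k∈[1,2] of m[1,k]+m[k+1,3]+p_{0}·p_k·p_{3}.
k=1: 0 + 34100 + 48·31·25 = 71300; k=2: 65472 + 0 + 48·44·25 = 118272.
Minimum: 71300 at k=1.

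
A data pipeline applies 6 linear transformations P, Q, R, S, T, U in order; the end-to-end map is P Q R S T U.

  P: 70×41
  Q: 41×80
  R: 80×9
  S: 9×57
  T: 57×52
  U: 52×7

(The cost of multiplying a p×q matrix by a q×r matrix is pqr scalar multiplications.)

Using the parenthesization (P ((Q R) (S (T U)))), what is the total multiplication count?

(Q R): 41×80 by 80×9 → 41×9, cost 41·80·9 = 29520
(T U): 57×52 by 52×7 → 57×7, cost 57·52·7 = 20748
(S (T U)): 9×57 by 57×7 → 9×7, cost 9·57·7 = 3591; cumulative 24339
((Q R) (S (T U))): 41×9 by 9×7 → 41×7, cost 41·9·7 = 2583; cumulative 56442
(P ((Q R) (S (T U)))): 70×41 by 41×7 → 70×7, cost 70·41·7 = 20090; cumulative 76532
Total: 76532 scalar multiplications.

76532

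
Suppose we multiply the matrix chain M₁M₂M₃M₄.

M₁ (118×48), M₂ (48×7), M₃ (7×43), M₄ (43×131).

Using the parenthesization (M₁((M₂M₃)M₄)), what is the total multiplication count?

1026816

(M₂M₃): 48×7 by 7×43 → 48×43, cost 48·7·43 = 14448
((M₂M₃)M₄): 48×43 by 43×131 → 48×131, cost 48·43·131 = 270384; cumulative 284832
(M₁((M₂M₃)M₄)): 118×48 by 48×131 → 118×131, cost 118·48·131 = 741984; cumulative 1026816
Total: 1026816 scalar multiplications.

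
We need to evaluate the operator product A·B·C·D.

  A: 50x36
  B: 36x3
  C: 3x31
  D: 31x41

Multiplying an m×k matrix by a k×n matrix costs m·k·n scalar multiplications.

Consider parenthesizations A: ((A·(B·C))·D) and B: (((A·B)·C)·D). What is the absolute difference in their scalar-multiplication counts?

49098

Order A = ((A·(B·C))·D): (B·C): 36×3 by 3×31 → 36×31, cost 36·3·31 = 3348; (A·(B·C)): 50×36 by 36×31 → 50×31, cost 50·36·31 = 55800; cumulative 59148; ((A·(B·C))·D): 50×31 by 31×41 → 50×41, cost 50·31·41 = 63550; cumulative 122698. Total 122698.
Order B = (((A·B)·C)·D): (A·B): 50×36 by 36×3 → 50×3, cost 50·36·3 = 5400; ((A·B)·C): 50×3 by 3×31 → 50×31, cost 50·3·31 = 4650; cumulative 10050; (((A·B)·C)·D): 50×31 by 31×41 → 50×41, cost 50·31·41 = 63550; cumulative 73600. Total 73600.
Difference: |122698 − 73600| = 49098.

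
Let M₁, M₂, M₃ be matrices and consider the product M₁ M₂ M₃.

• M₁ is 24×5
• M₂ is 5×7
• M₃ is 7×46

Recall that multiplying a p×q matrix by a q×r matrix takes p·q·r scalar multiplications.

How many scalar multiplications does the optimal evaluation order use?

Order (M₁ (M₂ M₃)): (M₂ M₃): 5×7 by 7×46 → 5×46, cost 5·7·46 = 1610; (M₁ (M₂ M₃)): 24×5 by 5×46 → 24×46, cost 24·5·46 = 5520; cumulative 7130. Total 7130.
Order ((M₁ M₂) M₃): (M₁ M₂): 24×5 by 5×7 → 24×7, cost 24·5·7 = 840; ((M₁ M₂) M₃): 24×7 by 7×46 → 24×46, cost 24·7·46 = 7728; cumulative 8568. Total 8568.
Minimum: 7130.

7130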